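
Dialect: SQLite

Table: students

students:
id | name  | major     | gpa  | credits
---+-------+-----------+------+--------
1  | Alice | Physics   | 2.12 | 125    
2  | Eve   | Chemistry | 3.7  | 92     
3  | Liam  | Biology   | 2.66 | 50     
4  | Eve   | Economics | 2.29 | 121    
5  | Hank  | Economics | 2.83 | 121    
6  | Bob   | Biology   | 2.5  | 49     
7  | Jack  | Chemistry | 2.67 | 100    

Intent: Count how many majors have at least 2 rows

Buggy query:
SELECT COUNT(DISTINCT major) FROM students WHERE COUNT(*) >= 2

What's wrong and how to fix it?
Bug: COUNT(*) cannot appear in WHERE; the per-group count doesn't exist yet

Fix: Group first with HAVING COUNT(*) >= 2, then COUNT the resulting groups

Corrected query:
SELECT COUNT(*) FROM (SELECT major FROM students GROUP BY major HAVING COUNT(*) >= 2)

Result:
COUNT(*)
--------
3       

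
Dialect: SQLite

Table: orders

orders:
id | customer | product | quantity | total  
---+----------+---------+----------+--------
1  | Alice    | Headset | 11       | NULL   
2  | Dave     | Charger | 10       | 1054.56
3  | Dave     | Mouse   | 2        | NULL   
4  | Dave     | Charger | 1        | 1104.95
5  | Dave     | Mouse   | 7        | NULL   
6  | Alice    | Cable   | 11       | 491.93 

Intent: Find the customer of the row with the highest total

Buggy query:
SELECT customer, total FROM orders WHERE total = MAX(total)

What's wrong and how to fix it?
Bug: WHERE is evaluated per row; an aggregate over the whole table isn't defined there

Fix: Wrap MAX in a scalar subquery so WHERE compares against a single value

Corrected query:
SELECT customer, total FROM orders WHERE total = (SELECT MAX(total) FROM orders)

Result:
customer | total  
---------+--------
Dave     | 1104.95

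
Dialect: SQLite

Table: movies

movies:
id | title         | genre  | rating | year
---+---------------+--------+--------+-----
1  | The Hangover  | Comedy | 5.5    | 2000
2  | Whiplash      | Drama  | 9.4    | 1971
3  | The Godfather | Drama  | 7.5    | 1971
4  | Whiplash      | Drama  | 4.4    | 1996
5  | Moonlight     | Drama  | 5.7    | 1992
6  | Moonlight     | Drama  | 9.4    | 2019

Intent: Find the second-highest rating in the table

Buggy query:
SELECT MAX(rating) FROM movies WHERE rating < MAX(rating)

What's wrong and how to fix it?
Bug: The inner MAX is an aggregate inside WHERE, which is not allowed

Fix: Compute the overall MAX in a subquery, then take MAX of rows below it

Corrected query:
SELECT MAX(rating) FROM movies WHERE rating < (SELECT MAX(rating) FROM movies)

Result:
MAX(rating)
-----------
7.5        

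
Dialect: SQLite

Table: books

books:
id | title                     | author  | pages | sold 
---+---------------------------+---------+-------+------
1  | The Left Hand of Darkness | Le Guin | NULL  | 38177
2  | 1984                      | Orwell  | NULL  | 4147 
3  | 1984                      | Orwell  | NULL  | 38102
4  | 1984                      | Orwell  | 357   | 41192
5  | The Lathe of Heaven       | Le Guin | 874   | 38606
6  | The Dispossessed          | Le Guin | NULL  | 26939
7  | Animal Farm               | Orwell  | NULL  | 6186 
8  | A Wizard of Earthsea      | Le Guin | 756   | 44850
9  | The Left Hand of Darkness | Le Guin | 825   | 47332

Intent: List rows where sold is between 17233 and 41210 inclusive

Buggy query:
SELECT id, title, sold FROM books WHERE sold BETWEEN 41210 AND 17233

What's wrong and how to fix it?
Bug: The bounds are reversed; BETWEEN a AND b requires a <= b to match anything

Fix: Write BETWEEN 17233 AND 41210

Corrected query:
SELECT id, title, sold FROM books WHERE sold BETWEEN 17233 AND 41210

Result:
id | title                     | sold 
---+---------------------------+------
1  | The Left Hand of Darkness | 38177
3  | 1984                      | 38102
4  | 1984                      | 41192
5  | The Lathe of Heaven       | 38606
6  | The Dispossessed          | 26939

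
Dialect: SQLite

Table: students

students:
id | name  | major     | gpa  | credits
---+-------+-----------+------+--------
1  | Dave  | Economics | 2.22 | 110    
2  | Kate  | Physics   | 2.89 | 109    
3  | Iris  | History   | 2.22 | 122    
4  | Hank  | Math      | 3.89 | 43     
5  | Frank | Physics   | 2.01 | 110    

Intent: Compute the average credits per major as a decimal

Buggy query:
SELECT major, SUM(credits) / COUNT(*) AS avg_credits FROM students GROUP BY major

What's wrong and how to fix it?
Bug: Both operands are integers, so '/' performs integer division and truncates

Fix: Multiply by 1.0 (or CAST to REAL) to force floating-point division

Corrected query:
SELECT major, SUM(credits) * 1.0 / COUNT(*) AS avg_credits FROM students GROUP BY major

Result:
major     | avg_credits
----------+------------
Economics | 110        
History   | 122        
Math      | 43         
Physics   | 109.5      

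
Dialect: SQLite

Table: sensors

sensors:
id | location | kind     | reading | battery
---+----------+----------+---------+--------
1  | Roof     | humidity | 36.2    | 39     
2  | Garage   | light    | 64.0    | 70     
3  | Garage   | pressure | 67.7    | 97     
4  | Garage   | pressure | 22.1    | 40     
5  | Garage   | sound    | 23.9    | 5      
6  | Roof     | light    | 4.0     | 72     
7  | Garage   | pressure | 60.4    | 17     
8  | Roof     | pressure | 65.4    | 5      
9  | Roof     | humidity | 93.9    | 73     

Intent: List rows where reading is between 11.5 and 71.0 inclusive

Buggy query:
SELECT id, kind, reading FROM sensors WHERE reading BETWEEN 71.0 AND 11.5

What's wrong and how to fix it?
Bug: The bounds are reversed; BETWEEN a AND b requires a <= b to match anything

Fix: Swap the bounds so the smaller value comes first

Corrected query:
SELECT id, kind, reading FROM sensors WHERE reading BETWEEN 11.5 AND 71.0

Result:
id | kind     | reading
---+----------+--------
1  | humidity | 36.2   
2  | light    | 64     
3  | pressure | 67.7   
4  | pressure | 22.1   
5  | sound    | 23.9   
7  | pressure | 60.4   
8  | pressure | 65.4   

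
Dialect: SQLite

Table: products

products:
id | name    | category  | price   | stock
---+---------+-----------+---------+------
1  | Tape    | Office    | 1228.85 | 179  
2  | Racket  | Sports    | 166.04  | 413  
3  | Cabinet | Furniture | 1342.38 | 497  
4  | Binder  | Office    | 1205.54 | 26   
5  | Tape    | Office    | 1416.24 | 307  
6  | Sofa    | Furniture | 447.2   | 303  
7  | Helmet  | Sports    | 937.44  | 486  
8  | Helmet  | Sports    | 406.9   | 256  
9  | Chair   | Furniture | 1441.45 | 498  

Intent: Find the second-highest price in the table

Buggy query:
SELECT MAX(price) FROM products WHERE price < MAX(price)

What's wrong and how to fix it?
Bug: The inner MAX is an aggregate inside WHERE, which is not allowed

Fix: Put the inner MAX in a scalar subquery

Corrected query:
SELECT MAX(price) FROM products WHERE price < (SELECT MAX(price) FROM products)

Result:
MAX(price)
----------
1416.24   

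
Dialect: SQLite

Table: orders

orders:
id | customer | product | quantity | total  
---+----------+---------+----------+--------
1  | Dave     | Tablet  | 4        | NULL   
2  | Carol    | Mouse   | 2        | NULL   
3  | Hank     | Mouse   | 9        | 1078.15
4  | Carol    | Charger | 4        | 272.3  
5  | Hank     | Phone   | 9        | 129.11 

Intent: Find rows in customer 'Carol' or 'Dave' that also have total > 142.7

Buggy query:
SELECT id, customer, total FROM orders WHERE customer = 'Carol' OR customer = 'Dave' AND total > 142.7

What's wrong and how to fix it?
Bug: Without parentheses, AND is evaluated before OR, so the total filter only applies to the 'Dave' branch

Fix: Add parentheses around the OR so the AND applies to both alternatives

Corrected query:
SELECT id, customer, total FROM orders WHERE (customer = 'Carol' OR customer = 'Dave') AND total > 142.7

Result:
id | customer | total
---+----------+------
4  | Carol    | 272.3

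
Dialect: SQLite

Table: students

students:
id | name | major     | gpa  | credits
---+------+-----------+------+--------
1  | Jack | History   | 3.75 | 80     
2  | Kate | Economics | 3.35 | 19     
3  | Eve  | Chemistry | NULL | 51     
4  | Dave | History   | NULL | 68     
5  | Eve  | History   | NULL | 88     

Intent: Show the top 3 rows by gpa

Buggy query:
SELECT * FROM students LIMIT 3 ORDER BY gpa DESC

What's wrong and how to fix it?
Bug: LIMIT must come after ORDER BY

Fix: Sort with ORDER BY, then apply LIMIT

Corrected query:
SELECT * FROM students ORDER BY gpa DESC LIMIT 3

Result:
id | name | major     | gpa  | credits
---+------+-----------+------+--------
1  | Jack | History   | 3.75 | 80     
2  | Kate | Economics | 3.35 | 19     
3  | Eve  | Chemistry | NULL | 51     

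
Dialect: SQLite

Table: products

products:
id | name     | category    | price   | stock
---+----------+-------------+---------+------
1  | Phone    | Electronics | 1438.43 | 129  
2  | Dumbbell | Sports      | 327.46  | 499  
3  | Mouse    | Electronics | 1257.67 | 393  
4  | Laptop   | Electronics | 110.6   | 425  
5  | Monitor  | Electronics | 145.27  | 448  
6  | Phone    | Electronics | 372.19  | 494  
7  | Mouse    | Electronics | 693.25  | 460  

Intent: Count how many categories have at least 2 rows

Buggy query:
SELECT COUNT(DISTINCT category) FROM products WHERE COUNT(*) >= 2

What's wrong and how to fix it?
Bug: COUNT(*) cannot appear in WHERE; the per-group count doesn't exist yet

Fix: Group first with HAVING COUNT(*) >= 2, then COUNT the resulting groups

Corrected query:
SELECT COUNT(*) FROM (SELECT category FROM products GROUP BY category HAVING COUNT(*) >= 2)

Result:
COUNT(*)
--------
1       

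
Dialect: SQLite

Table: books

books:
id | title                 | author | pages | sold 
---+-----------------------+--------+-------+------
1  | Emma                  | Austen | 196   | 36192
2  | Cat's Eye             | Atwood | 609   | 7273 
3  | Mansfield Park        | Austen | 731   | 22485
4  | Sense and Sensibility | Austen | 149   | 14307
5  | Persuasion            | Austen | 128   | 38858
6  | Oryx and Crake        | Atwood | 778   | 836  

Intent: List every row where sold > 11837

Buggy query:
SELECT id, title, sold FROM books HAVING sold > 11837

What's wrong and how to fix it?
Bug: This is a non-aggregate query (no GROUP BY, no aggregates), so in SQLite the HAVING clause is invalid here; a row-level condition belongs in WHERE

Fix: Use WHERE for row-level filtering

Corrected query:
SELECT id, title, sold FROM books WHERE sold > 11837

Result:
id | title                 | sold 
---+-----------------------+------
1  | Emma                  | 36192
3  | Mansfield Park        | 22485
4  | Sense and Sensibility | 14307
5  | Persuasion            | 38858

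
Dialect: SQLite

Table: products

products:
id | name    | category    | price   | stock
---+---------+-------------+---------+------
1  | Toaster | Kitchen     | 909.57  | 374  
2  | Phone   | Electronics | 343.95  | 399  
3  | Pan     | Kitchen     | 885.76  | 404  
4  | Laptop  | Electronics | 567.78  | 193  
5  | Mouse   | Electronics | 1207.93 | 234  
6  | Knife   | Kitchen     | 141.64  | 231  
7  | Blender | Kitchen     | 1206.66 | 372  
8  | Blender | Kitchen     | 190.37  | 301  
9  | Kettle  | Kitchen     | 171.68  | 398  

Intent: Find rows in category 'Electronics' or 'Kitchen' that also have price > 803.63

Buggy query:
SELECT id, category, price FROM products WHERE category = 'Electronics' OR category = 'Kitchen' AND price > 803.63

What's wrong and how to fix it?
Bug: AND binds tighter than OR, so this parses as category = 'Electronics' OR (category = 'Kitchen' AND price > 803.63)

Fix: Group the OR with parentheses (or use IN), then AND the threshold

Corrected query:
SELECT id, category, price FROM products WHERE (category = 'Electronics' OR category = 'Kitchen') AND price > 803.63

Result:
id | category    | price  
---+-------------+--------
1  | Kitchen     | 909.57 
3  | Kitchen     | 885.76 
5  | Electronics | 1207.93
7  | Kitchen     | 1206.66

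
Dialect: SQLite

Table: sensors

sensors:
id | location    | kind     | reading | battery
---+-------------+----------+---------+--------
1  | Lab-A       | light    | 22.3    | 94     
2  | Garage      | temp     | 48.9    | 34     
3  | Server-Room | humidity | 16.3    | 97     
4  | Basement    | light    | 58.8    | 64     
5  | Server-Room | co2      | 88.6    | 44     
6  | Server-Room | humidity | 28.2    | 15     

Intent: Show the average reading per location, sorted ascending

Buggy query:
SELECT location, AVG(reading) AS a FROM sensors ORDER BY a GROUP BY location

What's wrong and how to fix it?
Bug: GROUP BY must precede ORDER BY

Fix: Move ORDER BY to the end, after GROUP BY

Corrected query:
SELECT location, AVG(reading) AS a FROM sensors GROUP BY location ORDER BY a

Result:
location    | a        
------------+----------
Lab-A       | 22.3     
Server-Room | 44.366667
Garage      | 48.9     
Basement    | 58.8     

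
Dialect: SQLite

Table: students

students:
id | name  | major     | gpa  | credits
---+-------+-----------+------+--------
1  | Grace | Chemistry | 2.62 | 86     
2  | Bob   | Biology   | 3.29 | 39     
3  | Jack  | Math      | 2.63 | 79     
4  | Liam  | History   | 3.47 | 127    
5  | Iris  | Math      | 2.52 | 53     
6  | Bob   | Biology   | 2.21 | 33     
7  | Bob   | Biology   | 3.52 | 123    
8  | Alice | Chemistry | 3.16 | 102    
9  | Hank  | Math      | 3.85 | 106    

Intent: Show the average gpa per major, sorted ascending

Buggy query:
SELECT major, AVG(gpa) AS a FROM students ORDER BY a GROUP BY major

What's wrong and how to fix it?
Bug: GROUP BY must precede ORDER BY

Fix: Reorder: SELECT … FROM … GROUP BY … ORDER BY …

Corrected query:
SELECT major, AVG(gpa) AS a FROM students GROUP BY major ORDER BY a

Result:
major     | a       
----------+---------
Chemistry | 2.89    
Math      | 3       
Biology   | 3.006667
History   | 3.47    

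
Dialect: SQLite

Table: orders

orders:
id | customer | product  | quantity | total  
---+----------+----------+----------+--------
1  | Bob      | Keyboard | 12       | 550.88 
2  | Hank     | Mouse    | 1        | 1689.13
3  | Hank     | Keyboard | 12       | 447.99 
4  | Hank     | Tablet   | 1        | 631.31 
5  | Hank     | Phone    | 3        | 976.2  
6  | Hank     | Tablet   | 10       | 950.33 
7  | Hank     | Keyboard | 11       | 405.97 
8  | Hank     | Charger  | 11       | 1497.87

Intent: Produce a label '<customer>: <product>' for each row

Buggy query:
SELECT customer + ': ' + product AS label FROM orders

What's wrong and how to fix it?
Bug: '+' is numeric addition; on text columns SQLite converts them to 0 instead of concatenating

Fix: Use the || operator for string concatenation

Corrected query:
SELECT customer || ': ' || product AS label FROM orders

Result:
label         
--------------
Bob: Keyboard 
Hank: Mouse   
Hank: Keyboard
Hank: Tablet  
Hank: Phone   
Hank: Tablet  
Hank: Keyboard
Hank: Charger 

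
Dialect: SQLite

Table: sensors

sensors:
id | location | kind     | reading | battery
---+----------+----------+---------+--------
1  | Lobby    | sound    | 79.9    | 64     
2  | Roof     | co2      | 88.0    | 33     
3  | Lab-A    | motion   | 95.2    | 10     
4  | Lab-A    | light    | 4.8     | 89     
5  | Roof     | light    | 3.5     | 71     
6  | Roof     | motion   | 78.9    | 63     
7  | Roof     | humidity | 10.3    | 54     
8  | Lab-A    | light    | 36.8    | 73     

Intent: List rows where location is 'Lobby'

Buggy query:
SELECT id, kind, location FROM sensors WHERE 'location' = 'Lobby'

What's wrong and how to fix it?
Bug: Single quotes denote string literals in SQL; the column name is being compared as a constant string

Fix: Remove the quotes around the column name (or use double quotes for an identifier)

Corrected query:
SELECT id, kind, location FROM sensors WHERE location = 'Lobby'

Result:
id | kind  | location
---+-------+---------
1  | sound | Lobby   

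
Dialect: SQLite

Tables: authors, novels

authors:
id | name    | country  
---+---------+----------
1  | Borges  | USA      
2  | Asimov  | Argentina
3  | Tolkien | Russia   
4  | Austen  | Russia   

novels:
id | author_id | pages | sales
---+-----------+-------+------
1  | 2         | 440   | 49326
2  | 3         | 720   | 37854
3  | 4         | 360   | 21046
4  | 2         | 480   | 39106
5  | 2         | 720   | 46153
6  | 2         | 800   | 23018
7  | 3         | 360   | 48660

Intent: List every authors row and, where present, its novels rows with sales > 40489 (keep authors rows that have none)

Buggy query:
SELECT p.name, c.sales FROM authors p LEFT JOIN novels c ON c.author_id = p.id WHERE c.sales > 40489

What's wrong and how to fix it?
Bug: A WHERE condition on the right-hand table after LEFT JOIN drops unmatched parents

Fix: Move the right-table condition into the ON clause so unmatched parents are kept

Corrected query:
SELECT p.name, c.sales FROM authors p LEFT JOIN novels c ON c.author_id = p.id AND c.sales > 40489

Result:
name    | sales
--------+------
Borges  | NULL 
Asimov  | 46153
Asimov  | 49326
Tolkien | 48660
Austen  | NULL 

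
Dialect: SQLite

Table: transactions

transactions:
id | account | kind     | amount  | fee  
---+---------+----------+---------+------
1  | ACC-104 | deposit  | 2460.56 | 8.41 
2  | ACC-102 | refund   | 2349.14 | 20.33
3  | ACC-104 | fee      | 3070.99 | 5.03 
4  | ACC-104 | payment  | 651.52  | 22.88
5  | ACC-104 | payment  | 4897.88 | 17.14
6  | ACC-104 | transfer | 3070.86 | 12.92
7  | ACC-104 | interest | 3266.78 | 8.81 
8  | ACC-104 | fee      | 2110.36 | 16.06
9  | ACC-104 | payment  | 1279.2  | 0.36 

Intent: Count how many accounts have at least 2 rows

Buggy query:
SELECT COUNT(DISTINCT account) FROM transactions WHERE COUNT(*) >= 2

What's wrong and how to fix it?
Bug: COUNT(*) cannot appear in WHERE; the per-group count doesn't exist yet

Fix: Group first with HAVING COUNT(*) >= 2, then COUNT the resulting groups

Corrected query:
SELECT COUNT(*) FROM (SELECT account FROM transactions GROUP BY account HAVING COUNT(*) >= 2)

Result:
COUNT(*)
--------
1       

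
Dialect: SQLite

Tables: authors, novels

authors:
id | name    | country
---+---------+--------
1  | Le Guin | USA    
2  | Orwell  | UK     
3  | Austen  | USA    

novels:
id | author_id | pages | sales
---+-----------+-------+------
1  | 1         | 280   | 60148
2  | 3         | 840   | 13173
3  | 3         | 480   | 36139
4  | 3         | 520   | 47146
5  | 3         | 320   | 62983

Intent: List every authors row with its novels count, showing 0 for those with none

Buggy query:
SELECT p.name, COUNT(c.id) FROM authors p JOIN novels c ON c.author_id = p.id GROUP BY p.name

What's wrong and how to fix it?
Bug: An inner join excludes parents with zero children

Fix: Use LEFT JOIN so parents without children still appear (COUNT(c.id) gives 0)

Corrected query:
SELECT p.name, COUNT(c.id) FROM authors p LEFT JOIN novels c ON c.author_id = p.id GROUP BY p.name

Result:
name    | COUNT(c.id)
--------+------------
Austen  | 4          
Le Guin | 1          
Orwell  | 0          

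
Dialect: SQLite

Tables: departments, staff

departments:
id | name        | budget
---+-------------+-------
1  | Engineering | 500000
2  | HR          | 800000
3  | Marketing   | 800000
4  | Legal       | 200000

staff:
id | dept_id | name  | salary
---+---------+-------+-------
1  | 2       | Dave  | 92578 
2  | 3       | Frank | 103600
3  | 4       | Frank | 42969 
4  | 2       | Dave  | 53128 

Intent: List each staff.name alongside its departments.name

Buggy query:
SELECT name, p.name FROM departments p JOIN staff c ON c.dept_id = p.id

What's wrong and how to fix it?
Bug: 'name' exists in both joined tables, so the database can't tell which one is meant

Fix: Qualify the column with its table alias (c.name)

Corrected query:
SELECT c.name, p.name FROM departments p JOIN staff c ON c.dept_id = p.id

Result:
name  | name     
------+----------
Dave  | HR       
Frank | Marketing
Frank | Legal    
Dave  | HR       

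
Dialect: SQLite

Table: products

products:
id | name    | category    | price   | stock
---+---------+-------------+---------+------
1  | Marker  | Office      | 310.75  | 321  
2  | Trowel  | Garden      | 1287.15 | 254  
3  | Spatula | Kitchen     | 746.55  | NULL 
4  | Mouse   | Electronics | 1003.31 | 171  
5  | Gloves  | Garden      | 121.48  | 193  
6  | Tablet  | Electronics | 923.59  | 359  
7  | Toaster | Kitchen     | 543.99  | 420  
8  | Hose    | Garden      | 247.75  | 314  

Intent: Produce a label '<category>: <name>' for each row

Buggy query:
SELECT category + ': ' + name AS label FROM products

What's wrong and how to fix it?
Bug: SQLite uses || for string concatenation; + coerces text to numbers (yielding 0)

Fix: Use the || operator for string concatenation

Corrected query:
SELECT category || ': ' || name AS label FROM products

Result:
label              
-------------------
Office: Marker     
Garden: Trowel     
Kitchen: Spatula   
Electronics: Mouse 
Garden: Gloves     
Electronics: Tablet
Kitchen: Toaster   
Garden: Hose       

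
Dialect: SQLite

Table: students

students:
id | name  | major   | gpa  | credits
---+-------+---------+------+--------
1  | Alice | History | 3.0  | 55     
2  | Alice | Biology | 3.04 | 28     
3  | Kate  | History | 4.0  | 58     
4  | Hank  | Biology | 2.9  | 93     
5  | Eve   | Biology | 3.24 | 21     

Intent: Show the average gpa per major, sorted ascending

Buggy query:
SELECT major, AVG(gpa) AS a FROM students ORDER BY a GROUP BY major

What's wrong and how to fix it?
Bug: GROUP BY must precede ORDER BY

Fix: Reorder: SELECT … FROM … GROUP BY … ORDER BY …

Corrected query:
SELECT major, AVG(gpa) AS a FROM students GROUP BY major ORDER BY a

Result:
major   | a   
--------+-----
Biology | 3.06
History | 3.5 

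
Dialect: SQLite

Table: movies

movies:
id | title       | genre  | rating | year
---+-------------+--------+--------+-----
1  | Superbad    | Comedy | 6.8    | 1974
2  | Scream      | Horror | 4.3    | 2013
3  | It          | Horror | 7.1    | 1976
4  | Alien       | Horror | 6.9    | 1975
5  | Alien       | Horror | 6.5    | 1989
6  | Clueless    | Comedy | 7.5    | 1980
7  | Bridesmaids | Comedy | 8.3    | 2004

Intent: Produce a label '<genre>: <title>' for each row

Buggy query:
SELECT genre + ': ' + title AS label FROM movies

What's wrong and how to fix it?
Bug: '+' is numeric addition; on text columns SQLite converts them to 0 instead of concatenating

Fix: Replace + with || to concatenate text

Corrected query:
SELECT genre || ': ' || title AS label FROM movies

Result:
label              
-------------------
Comedy: Superbad   
Horror: Scream     
Horror: It         
Horror: Alien      
Horror: Alien      
Comedy: Clueless   
Comedy: Bridesmaids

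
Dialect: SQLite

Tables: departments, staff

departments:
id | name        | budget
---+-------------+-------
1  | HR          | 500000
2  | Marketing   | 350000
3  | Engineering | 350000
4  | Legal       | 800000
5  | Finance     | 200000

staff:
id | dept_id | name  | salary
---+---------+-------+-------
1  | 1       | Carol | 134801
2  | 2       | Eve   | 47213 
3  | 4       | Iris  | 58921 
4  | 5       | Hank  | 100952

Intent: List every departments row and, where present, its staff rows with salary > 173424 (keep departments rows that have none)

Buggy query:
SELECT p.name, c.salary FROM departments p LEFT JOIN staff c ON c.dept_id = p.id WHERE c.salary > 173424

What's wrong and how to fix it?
Bug: A WHERE condition on the right-hand table after LEFT JOIN drops unmatched parents

Fix: Put 'c.salary > 173424' in the JOIN's ON clause instead of WHERE

Corrected query:
SELECT p.name, c.salary FROM departments p LEFT JOIN staff c ON c.dept_id = p.id AND c.salary > 173424

Result:
name        | salary
------------+-------
HR          | NULL  
Marketing   | NULL  
Engineering | NULL  
Legal       | NULL  
Finance     | NULL  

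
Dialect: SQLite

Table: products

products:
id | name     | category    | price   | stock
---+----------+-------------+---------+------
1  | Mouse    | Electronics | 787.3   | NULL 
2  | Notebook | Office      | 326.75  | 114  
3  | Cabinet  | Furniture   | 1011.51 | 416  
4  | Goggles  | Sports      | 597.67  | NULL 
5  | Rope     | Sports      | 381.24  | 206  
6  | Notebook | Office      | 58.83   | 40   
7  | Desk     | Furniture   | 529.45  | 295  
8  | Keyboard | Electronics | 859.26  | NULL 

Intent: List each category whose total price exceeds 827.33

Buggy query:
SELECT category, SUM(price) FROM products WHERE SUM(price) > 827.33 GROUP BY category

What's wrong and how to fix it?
Bug: SUM(price) is an aggregate, but WHERE filters rows before aggregation

Fix: Use HAVING (which filters groups after aggregation) instead of WHERE

Corrected query:
SELECT category, SUM(price) FROM products GROUP BY category HAVING SUM(price) > 827.33

Result:
category    | SUM(price)
------------+-----------
Electronics | 1646.56   
Furniture   | 1540.96   
Sports      | 978.91    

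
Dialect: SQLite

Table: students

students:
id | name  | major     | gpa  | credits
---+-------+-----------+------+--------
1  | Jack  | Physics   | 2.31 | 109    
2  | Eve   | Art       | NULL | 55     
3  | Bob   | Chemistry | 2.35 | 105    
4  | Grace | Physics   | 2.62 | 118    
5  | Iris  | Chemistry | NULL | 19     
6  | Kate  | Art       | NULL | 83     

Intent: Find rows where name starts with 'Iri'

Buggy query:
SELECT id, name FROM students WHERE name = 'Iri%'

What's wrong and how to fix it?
Bug: Wildcards only work with LIKE; '=' treats '%' as a literal character

Fix: Use LIKE for wildcard pattern matching

Corrected query:
SELECT id, name FROM students WHERE name LIKE 'Iri%'

Result:
id | name
---+-----
5  | Iris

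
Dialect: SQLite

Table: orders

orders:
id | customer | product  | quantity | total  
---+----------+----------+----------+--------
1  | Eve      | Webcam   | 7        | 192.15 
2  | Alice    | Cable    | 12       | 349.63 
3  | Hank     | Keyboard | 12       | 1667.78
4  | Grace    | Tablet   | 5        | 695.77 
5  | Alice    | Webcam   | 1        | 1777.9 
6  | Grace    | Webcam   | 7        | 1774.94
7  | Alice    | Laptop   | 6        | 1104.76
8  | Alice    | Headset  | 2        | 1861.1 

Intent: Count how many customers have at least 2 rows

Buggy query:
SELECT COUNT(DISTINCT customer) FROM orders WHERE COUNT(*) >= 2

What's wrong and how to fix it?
Bug: COUNT(*) cannot appear in WHERE; the per-group count doesn't exist yet

Fix: Use a subquery that GROUPs and filters with HAVING, then count its rows

Corrected query:
SELECT COUNT(*) FROM (SELECT customer FROM orders GROUP BY customer HAVING COUNT(*) >= 2)

Result:
COUNT(*)
--------
2       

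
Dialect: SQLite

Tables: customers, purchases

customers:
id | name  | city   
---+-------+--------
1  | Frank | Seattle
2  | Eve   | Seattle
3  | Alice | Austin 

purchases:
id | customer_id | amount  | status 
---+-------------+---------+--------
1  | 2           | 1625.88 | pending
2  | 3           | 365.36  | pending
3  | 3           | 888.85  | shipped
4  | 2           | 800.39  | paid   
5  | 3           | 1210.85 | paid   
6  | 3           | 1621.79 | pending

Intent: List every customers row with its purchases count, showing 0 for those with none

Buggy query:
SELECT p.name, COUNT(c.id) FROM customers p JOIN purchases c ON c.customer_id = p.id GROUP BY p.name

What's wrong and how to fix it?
Bug: An inner join excludes parents with zero children

Fix: Switch to LEFT JOIN to retain unmatched parent rows

Corrected query:
SELECT p.name, COUNT(c.id) FROM customers p LEFT JOIN purchases c ON c.customer_id = p.id GROUP BY p.name

Result:
name  | COUNT(c.id)
------+------------
Alice | 4          
Eve   | 2          
Frank | 0          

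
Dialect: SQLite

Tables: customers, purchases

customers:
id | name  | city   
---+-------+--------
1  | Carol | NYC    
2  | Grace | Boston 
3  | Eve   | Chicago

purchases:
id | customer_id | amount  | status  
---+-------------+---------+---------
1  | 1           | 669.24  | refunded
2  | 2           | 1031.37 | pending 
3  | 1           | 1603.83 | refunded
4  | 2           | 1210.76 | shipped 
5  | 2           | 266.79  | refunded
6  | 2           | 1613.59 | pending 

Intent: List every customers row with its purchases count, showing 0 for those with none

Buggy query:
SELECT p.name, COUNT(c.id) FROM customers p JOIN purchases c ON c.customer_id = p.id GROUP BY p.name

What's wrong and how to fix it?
Bug: INNER JOIN drops customers rows that have no matching purchases rows

Fix: Switch to LEFT JOIN to retain unmatched parent rows

Corrected query:
SELECT p.name, COUNT(c.id) FROM customers p LEFT JOIN purchases c ON c.customer_id = p.id GROUP BY p.name

Result:
name  | COUNT(c.id)
------+------------
Carol | 2          
Eve   | 0          
Grace | 4          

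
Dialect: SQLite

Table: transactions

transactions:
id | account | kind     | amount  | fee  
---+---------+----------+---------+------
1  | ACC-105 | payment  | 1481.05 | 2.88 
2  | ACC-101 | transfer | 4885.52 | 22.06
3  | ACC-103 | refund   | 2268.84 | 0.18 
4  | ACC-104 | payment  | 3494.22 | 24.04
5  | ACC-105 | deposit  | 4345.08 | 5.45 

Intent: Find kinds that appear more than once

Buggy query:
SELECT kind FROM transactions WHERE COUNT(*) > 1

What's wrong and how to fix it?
Bug: WHERE can't reference COUNT(*); aggregates are computed after WHERE

Fix: GROUP BY kind, then filter groups with HAVING COUNT(*) > 1

Corrected query:
SELECT kind FROM transactions GROUP BY kind HAVING COUNT(*) > 1

Result:
kind   
-------
payment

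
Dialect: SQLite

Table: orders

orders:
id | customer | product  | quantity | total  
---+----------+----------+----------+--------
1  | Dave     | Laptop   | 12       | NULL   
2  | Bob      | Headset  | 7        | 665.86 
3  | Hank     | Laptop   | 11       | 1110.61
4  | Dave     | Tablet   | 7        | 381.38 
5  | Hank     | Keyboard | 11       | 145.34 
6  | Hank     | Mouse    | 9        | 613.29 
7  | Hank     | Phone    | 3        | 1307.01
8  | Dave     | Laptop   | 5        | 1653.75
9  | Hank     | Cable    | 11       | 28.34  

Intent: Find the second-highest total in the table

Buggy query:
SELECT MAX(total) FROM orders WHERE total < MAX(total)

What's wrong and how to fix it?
Bug: MAX(total) on the right of the comparison is an aggregate-in-WHERE error

Fix: Compute the overall MAX in a subquery, then take MAX of rows below it

Corrected query:
SELECT MAX(total) FROM orders WHERE total < (SELECT MAX(total) FROM orders)

Result:
MAX(total)
----------
1307.01   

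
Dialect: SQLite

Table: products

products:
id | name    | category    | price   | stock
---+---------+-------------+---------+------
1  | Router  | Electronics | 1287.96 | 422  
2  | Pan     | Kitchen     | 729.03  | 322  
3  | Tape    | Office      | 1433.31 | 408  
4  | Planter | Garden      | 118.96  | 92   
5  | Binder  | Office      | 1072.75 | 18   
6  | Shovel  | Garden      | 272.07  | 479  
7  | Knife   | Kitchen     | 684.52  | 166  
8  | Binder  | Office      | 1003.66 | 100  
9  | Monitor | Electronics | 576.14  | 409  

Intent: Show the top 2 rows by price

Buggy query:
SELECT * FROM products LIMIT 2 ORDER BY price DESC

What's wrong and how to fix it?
Bug: ORDER BY cannot follow LIMIT; LIMIT is the final clause

Fix: Sort with ORDER BY, then apply LIMIT

Corrected query:
SELECT * FROM products ORDER BY price DESC LIMIT 2

Result:
id | name   | category    | price   | stock
---+--------+-------------+---------+------
3  | Tape   | Office      | 1433.31 | 408  
1  | Router | Electronics | 1287.96 | 422  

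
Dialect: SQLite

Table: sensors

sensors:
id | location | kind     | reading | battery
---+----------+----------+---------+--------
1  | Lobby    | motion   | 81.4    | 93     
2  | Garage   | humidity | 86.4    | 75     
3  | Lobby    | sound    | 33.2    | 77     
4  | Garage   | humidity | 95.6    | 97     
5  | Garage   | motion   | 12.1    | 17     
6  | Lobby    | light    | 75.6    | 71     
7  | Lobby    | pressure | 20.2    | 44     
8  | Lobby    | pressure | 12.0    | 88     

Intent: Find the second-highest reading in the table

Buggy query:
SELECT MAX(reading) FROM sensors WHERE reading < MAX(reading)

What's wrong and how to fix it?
Bug: The inner MAX is an aggregate inside WHERE, which is not allowed

Fix: Compute the overall MAX in a subquery, then take MAX of rows below it

Corrected query:
SELECT MAX(reading) FROM sensors WHERE reading < (SELECT MAX(reading) FROM sensors)

Result:
MAX(reading)
------------
86.4        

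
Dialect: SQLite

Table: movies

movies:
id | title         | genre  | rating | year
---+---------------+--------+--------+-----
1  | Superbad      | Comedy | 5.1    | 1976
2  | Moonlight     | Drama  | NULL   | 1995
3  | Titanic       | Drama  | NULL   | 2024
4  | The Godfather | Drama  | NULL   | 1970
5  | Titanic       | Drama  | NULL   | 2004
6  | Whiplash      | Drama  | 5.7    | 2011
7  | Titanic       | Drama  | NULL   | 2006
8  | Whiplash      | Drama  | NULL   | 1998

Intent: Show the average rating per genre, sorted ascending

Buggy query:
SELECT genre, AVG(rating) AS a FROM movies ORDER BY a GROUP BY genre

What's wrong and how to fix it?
Bug: ORDER BY appears before GROUP BY; SQL clause order requires GROUP BY first

Fix: Reorder: SELECT … FROM … GROUP BY … ORDER BY …

Corrected query:
SELECT genre, AVG(rating) AS a FROM movies GROUP BY genre ORDER BY a

Result:
genre  | a  
-------+----
Comedy | 5.1
Drama  | 5.7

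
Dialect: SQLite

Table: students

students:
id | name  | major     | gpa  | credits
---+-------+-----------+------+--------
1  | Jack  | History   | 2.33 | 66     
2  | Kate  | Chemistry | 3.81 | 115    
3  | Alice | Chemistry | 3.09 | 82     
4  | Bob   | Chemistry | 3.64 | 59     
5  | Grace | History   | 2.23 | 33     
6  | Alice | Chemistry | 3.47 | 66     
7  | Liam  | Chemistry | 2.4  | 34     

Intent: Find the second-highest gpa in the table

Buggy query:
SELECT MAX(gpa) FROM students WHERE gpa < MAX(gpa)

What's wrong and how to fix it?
Bug: MAX(gpa) on the right of the comparison is an aggregate-in-WHERE error

Fix: Put the inner MAX in a scalar subquery

Corrected query:
SELECT MAX(gpa) FROM students WHERE gpa < (SELECT MAX(gpa) FROM students)

Result:
MAX(gpa)
--------
3.64    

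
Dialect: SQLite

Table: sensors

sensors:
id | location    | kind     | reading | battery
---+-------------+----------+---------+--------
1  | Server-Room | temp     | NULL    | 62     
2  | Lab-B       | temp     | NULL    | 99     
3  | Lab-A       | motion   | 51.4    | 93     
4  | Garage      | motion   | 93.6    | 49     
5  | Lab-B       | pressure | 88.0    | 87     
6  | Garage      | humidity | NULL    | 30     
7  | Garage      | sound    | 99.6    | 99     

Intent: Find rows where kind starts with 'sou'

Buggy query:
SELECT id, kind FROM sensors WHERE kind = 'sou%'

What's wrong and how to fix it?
Bug: '=' compares the literal string including the % character; pattern matching needs LIKE

Fix: Use LIKE for wildcard pattern matching

Corrected query:
SELECT id, kind FROM sensors WHERE kind LIKE 'sou%'

Result:
id | kind 
---+------
7  | sound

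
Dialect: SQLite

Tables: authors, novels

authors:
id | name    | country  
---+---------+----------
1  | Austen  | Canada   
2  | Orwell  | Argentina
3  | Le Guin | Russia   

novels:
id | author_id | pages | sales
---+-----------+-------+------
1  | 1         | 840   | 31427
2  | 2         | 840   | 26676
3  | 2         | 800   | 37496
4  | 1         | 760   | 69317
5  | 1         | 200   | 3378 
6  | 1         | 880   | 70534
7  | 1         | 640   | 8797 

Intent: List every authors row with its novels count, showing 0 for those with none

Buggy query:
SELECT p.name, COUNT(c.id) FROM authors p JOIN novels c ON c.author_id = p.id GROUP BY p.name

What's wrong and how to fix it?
Bug: INNER JOIN drops authors rows that have no matching novels rows

Fix: Switch to LEFT JOIN to retain unmatched parent rows

Corrected query:
SELECT p.name, COUNT(c.id) FROM authors p LEFT JOIN novels c ON c.author_id = p.id GROUP BY p.name

Result:
name    | COUNT(c.id)
--------+------------
Austen  | 5          
Le Guin | 0          
Orwell  | 2          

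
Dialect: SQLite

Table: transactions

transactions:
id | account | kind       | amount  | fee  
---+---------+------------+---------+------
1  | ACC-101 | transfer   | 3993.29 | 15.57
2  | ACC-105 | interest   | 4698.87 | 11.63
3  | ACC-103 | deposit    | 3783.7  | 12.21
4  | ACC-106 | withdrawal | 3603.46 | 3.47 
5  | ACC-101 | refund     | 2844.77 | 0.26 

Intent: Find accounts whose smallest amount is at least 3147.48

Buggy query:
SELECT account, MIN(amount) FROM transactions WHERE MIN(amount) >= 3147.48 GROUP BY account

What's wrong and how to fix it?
Bug: Aggregates like MIN are computed per group after WHERE runs

Fix: Replace WHERE with HAVING after the GROUP BY

Corrected query:
SELECT account, MIN(amount) FROM transactions GROUP BY account HAVING MIN(amount) >= 3147.48

Result:
account | MIN(amount)
--------+------------
ACC-103 | 3783.7     
ACC-105 | 4698.87    
ACC-106 | 3603.46    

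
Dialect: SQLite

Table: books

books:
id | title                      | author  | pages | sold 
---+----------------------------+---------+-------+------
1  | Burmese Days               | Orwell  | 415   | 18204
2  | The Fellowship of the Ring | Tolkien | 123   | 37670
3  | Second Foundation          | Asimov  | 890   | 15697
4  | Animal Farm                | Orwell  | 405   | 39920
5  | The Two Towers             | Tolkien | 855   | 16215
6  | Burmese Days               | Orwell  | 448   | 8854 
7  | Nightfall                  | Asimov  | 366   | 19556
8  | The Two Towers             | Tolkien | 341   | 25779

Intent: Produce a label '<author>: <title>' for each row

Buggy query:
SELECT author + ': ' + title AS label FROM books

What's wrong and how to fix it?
Bug: SQLite uses || for string concatenation; + coerces text to numbers (yielding 0)

Fix: Replace + with || to concatenate text

Corrected query:
SELECT author || ': ' || title AS label FROM books

Result:
label                              
-----------------------------------
Orwell: Burmese Days               
Tolkien: The Fellowship of the Ring
Asimov: Second Foundation          
Orwell: Animal Farm                
Tolkien: The Two Towers            
Orwell: Burmese Days               
Asimov: Nightfall                  
Tolkien: The Two Towers            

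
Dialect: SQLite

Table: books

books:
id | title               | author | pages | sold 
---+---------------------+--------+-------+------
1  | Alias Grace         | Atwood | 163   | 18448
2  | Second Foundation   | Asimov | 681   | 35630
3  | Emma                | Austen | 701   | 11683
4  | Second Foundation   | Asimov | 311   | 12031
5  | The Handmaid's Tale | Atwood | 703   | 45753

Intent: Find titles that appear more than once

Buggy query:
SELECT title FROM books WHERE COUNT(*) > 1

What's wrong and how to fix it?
Bug: COUNT(*) is an aggregate and cannot be used in WHERE

Fix: Group first, then use HAVING for the count condition

Corrected query:
SELECT title FROM books GROUP BY title HAVING COUNT(*) > 1

Result:
title            
-----------------
Second Foundation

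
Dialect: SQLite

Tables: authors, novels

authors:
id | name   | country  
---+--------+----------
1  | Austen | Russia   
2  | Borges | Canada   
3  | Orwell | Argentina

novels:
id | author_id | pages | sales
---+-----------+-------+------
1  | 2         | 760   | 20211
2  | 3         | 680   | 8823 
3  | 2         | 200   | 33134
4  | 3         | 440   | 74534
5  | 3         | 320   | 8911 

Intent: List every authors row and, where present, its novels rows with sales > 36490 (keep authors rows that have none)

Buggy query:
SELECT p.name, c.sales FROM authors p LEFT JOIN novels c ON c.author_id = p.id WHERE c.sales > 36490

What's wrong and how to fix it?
Bug: A WHERE condition on the right-hand table after LEFT JOIN drops unmatched parents

Fix: Put 'c.sales > 36490' in the JOIN's ON clause instead of WHERE

Corrected query:
SELECT p.name, c.sales FROM authors p LEFT JOIN novels c ON c.author_id = p.id AND c.sales > 36490

Result:
name   | sales
-------+------
Austen | NULL 
Borges | NULL 
Orwell | 74534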